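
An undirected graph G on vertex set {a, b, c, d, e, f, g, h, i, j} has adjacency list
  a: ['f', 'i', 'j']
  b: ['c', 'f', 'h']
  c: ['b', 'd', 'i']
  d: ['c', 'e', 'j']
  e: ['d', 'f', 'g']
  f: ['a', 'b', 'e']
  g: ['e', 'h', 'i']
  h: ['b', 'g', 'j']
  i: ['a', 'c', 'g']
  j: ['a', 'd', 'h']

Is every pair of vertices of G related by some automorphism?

G is 3-regular on 10 vertices with no triangles and no 4-cycles (girth 5): this is the Petersen graph. Viewing the Petersen graph as the Kneser graph K(5,2) — vertices are 2-subsets of {1,…,5}, edges join disjoint pairs — its automorphisms are exactly the permutations of the 5-element set, so Aut ≅ S_5 of order 120. Under this action every vertex can be carried to every other, so G is vertex-transitive.

Yes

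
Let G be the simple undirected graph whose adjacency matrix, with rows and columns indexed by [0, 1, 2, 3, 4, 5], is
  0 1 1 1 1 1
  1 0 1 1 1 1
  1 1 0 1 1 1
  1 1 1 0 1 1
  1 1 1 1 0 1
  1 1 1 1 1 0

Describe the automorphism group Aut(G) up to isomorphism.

Every vertex has degree 5, so G is the complete graph K_6. Any permutation of the 6 vertices preserves K_6, so Aut(K_6) = S_6 of order 6! = 720.

S_6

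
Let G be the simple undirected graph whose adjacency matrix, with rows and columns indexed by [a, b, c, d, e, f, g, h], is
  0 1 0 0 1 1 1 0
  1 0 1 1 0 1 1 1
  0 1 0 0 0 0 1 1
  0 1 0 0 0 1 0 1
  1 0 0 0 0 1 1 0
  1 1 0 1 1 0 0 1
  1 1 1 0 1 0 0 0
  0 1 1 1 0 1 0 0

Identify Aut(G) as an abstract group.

1

Degrees alone do not determine every vertex (e.g. a and g both have degree 4), but their neighbour-degree multisets differ: N(a) has degrees [3, 4, 5, 6] while N(g) has degrees [3, 3, 4, 6]. Repeating this refinement separates all vertices, so the only automorphism is the identity.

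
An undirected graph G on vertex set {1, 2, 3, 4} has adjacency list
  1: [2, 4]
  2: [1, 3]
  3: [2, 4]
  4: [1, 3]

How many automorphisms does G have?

8

G is 2-regular and bipartite on 2^2 = 4 vertices with girth 4; it is the hypercube graph Q_2. The symmetry group of the 2-cube is the hyperoctahedral group B_2 = Z_2 ≀ S_2, of order 2^2·2! = 8.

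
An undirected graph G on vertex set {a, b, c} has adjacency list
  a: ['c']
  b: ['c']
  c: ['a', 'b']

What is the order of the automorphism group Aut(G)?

2

The degree sequence is [1, 1, 2]; the two degree-1 vertices a and b are the ends of a path, so G = P_3. A path has exactly one nontrivial symmetry — reversal — giving Aut(G) of order 2.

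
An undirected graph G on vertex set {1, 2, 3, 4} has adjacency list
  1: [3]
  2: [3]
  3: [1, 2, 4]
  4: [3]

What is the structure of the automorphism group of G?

the symmetric group on 3 letters

Vertex 3 has degree 3 and every other vertex has degree 1, so G is the star K_{1,3} with centre 3. The 3 leaves are pairwise interchangeable while the centre is fixed, giving Aut(G) = S_3.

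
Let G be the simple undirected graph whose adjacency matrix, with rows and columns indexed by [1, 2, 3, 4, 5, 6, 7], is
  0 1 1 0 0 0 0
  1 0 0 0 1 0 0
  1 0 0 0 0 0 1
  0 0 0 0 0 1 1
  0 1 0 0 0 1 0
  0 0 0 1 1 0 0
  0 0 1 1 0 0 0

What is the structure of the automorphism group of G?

D_7

Every vertex has degree 2 and the graph is connected, so G is the 7-cycle C_7. C_7 has 7 rotations and 7 reflections, so Aut(C_7) ≅ D_7 of order 14.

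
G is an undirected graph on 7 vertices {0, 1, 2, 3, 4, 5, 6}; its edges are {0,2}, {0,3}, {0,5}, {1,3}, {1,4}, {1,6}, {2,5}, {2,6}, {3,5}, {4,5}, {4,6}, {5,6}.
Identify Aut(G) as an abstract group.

1

The degree sequence is [3, 3, 3, 3, 3, 5, 4]. Checking the degree-preserving permutations of the vertex set shows that none except the identity preserves every edge, so Aut(G) is trivial.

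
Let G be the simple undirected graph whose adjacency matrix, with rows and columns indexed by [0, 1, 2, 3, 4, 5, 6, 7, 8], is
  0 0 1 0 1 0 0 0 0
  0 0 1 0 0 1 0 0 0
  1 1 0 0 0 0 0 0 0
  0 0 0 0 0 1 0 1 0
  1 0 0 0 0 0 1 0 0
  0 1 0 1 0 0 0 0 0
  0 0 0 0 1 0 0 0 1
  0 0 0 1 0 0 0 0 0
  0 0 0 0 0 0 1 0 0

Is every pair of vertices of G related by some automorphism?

Automorphisms preserve degree, but G has vertices of degree 1 and vertices of degree 2; no automorphism maps one to the other, so G is not vertex-transitive.

No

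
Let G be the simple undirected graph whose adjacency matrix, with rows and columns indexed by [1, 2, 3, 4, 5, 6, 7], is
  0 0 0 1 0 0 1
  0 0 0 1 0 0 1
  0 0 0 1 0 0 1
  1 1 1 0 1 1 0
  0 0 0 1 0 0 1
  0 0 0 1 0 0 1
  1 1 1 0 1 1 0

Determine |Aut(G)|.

The vertices split by degree into {4, 7} (degree 5) and {1, 2, 3, 5, 6} (degree 2); every edge runs between the two parts, so G is the complete bipartite graph K_{2,5}. The parts have unequal sizes, so no automorphism swaps them; each part is permuted independently, giving S_5 × S_2 of order 5!·2! = 240.

240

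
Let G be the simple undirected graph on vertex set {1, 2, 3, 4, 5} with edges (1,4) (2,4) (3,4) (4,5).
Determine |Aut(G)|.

24

Vertex 4 has degree 4 and every other vertex has degree 1, so G is the star K_{1,4} with centre 4. Any automorphism fixes the centre and permutes the 4 leaves freely, so Aut(G) ≅ S_4 of order 4! = 24.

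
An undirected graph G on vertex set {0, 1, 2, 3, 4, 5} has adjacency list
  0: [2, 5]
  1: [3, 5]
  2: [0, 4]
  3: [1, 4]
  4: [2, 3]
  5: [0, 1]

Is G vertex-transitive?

Every vertex has degree 2 and the graph is connected, so G is the 6-cycle C_6. C_6 has 6 rotations and 6 reflections, so Aut(C_6) ≅ D_6 of order 12. This group acts transitively on the 6 vertices.

Yes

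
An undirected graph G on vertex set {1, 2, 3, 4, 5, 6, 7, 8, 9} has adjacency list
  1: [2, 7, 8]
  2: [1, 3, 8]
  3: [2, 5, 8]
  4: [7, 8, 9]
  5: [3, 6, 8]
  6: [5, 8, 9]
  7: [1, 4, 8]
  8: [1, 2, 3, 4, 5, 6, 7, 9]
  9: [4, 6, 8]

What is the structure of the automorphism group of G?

Vertex 8 is the unique vertex of degree 8; the remaining 8 vertices each have degree 3 and induce a cycle, so G is the wheel on 9 vertices with hub 8. With the hub fixed, the remaining symmetry is that of the rim cycle C_8, giving the dihedral group D_8.

the dihedral group of order 16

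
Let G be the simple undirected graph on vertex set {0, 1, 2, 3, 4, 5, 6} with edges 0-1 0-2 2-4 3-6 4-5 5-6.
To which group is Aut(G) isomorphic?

The degree sequence is [2, 1, 2, 1, 2, 2, 2]; the two degree-1 vertices 1 and 3 are the ends of a path, so G = P_7. The only nontrivial automorphism of a path is the end-to-end reflection, so Aut(G) ≅ Z_2.

C_2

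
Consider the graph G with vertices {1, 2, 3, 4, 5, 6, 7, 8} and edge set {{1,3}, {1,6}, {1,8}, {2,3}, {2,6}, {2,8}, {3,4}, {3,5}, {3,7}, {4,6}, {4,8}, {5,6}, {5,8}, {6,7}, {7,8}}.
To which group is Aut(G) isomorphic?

S_3 × S_5

The vertices split by degree into {3, 6, 8} (degree 5) and {1, 2, 4, 5, 7} (degree 3); every edge runs between the two parts, so G is the complete bipartite graph K_{3,5}. The parts have unequal sizes, so no automorphism swaps them; each part is permuted independently, giving S_3 × S_5 of order 3!·5! = 720.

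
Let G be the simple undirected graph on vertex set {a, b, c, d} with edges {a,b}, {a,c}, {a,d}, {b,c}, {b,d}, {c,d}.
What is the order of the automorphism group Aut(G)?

Every vertex has degree 3, so G is the complete graph K_4. Any permutation of the 4 vertices preserves K_4, so Aut(K_4) = S_4 of order 4! = 24.

24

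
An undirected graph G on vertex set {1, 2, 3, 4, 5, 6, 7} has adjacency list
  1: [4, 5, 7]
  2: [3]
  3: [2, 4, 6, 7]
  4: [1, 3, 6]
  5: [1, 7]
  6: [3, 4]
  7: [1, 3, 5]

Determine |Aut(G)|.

1

The degree sequence is [3, 1, 4, 3, 2, 2, 3]. Checking the degree-preserving permutations of the vertex set shows that none except the identity preserves every edge, so Aut(G) is trivial.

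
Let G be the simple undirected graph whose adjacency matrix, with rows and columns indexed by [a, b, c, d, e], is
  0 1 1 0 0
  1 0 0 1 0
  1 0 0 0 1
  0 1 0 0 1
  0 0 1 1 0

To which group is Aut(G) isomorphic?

D_5

G is 2-regular and connected on 5 vertices, i.e. the cycle C_5. The automorphisms of the 5-cycle are exactly the symmetries of a regular 5-gon: the dihedral group D_5, |D_5| = 10.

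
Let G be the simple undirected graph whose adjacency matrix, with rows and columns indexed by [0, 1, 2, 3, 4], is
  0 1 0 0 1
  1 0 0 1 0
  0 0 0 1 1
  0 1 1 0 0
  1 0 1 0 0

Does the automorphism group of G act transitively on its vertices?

Yes

G is 2-regular and connected on 5 vertices, i.e. the cycle C_5. The automorphisms of the 5-cycle are exactly the symmetries of a regular 5-gon: the dihedral group D_5, |D_5| = 10. Under this action every vertex can be carried to every other, so G is vertex-transitive.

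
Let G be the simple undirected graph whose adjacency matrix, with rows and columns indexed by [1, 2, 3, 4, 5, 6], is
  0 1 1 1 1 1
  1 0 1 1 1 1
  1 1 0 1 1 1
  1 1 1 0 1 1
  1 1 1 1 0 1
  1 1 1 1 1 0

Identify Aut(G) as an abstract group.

All 6 vertices are pairwise adjacent: G = K_6. Any permutation of the 6 vertices preserves K_6, so Aut(K_6) = S_6 of order 6! = 720.

S_6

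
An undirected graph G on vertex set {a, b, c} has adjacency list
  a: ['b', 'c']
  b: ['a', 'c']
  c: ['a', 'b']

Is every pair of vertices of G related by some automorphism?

Yes

Every vertex has degree 2, so G is the complete graph K_3. Every bijection on the vertex set is an automorphism of K_3; hence Aut(K_3) ≅ S_3, order 6. This group acts transitively on the 3 vertices.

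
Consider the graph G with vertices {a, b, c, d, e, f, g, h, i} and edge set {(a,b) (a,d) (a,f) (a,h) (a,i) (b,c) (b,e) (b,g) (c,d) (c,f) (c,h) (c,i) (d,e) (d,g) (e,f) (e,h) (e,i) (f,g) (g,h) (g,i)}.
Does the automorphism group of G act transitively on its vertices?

No

Automorphisms preserve degree, but G has vertices of degree 4 and vertices of degree 5; no automorphism maps one to the other, so G is not vertex-transitive.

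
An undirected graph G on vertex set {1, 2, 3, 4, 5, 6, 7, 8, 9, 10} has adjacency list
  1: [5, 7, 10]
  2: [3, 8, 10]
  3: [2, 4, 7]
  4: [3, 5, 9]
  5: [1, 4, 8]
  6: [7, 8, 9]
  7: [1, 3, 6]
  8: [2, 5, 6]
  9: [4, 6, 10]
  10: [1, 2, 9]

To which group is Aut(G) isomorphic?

G is 3-regular on 10 vertices with no triangles and no 4-cycles (girth 5): this is the Petersen graph. It is a classical fact that the Petersen graph has automorphism group S_5 (order 120), arising from its description as the Kneser graph K(5,2).

S_5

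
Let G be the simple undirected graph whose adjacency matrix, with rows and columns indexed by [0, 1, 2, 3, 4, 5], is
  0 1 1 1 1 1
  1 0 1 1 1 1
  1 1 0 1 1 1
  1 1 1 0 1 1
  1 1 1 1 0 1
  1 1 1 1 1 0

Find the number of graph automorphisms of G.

720

All 6 vertices are pairwise adjacent: G = K_6. Every bijection on the vertex set is an automorphism of K_6; hence Aut(K_6) ≅ S_6, order 720.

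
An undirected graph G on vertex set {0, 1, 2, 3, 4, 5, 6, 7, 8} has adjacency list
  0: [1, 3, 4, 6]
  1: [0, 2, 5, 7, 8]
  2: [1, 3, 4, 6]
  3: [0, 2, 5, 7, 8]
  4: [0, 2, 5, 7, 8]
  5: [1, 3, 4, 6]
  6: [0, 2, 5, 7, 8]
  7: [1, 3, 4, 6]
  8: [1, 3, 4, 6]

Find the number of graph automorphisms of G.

2880

The vertices split by degree into {1, 3, 4, 6} (degree 5) and {0, 2, 5, 7, 8} (degree 4); every edge runs between the two parts, so G is the complete bipartite graph K_{4,5}. Automorphisms preserve the bipartition setwise (since the parts differ in size) and act as S_5 × S_4 within it; |Aut| = 2880.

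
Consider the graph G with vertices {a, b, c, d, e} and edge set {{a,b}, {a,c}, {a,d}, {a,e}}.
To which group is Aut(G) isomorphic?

Vertex a has degree 4 and every other vertex has degree 1, so G is the star K_{1,4} with centre a. The 4 leaves are pairwise interchangeable while the centre is fixed, giving Aut(G) = S_4.

the symmetric group on 4 letters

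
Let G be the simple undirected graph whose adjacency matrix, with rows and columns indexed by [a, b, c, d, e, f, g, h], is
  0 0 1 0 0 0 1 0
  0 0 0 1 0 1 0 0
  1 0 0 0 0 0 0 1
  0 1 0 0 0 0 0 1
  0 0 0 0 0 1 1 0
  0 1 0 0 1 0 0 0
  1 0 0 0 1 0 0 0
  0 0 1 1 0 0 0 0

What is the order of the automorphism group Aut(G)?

16

G is 2-regular and connected on 8 vertices, i.e. the cycle C_8. The automorphisms of the 8-cycle are exactly the symmetries of a regular 8-gon: the dihedral group D_8, |D_8| = 16.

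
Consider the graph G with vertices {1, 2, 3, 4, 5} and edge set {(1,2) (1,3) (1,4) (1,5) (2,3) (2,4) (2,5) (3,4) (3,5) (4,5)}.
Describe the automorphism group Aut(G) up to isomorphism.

the symmetric group on 5 letters

All 5 vertices are pairwise adjacent: G = K_5. Every bijection on the vertex set is an automorphism of K_5; hence Aut(K_5) ≅ S_5, order 120.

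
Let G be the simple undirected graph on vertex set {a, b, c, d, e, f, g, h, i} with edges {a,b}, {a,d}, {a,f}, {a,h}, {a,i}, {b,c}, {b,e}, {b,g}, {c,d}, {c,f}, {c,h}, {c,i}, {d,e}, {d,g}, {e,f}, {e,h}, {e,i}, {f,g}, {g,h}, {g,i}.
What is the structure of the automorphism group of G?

The vertices split by degree into {a, c, e, g} (degree 5) and {b, d, f, h, i} (degree 4); every edge runs between the two parts, so G is the complete bipartite graph K_{4,5}. The parts have unequal sizes, so no automorphism swaps them; each part is permuted independently, giving S_5 × S_4 of order 5!·4! = 2880.

S_5 × S_4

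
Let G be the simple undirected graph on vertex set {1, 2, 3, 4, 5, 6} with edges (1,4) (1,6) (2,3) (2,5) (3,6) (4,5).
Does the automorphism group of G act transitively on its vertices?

Every vertex has degree 2 and the graph is connected, so G is the 6-cycle C_6. C_6 has 6 rotations and 6 reflections, so Aut(C_6) ≅ D_6 of order 12. This group acts transitively on the 6 vertices.

Yes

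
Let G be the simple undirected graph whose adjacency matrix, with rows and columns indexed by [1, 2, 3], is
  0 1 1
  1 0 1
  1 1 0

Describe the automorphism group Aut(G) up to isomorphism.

S_3

Every vertex has degree 2, so G is the complete graph K_3. Any permutation of the 3 vertices preserves K_3, so Aut(K_3) = S_3 of order 3! = 6.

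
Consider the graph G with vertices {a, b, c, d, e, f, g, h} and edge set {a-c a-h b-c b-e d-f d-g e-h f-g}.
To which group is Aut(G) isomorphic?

D_5 × D_3

G has two connected components, {a, b, c, e, h} and {d, f, g}; each is 2-regular, so G = C_5 ⊔ C_3. The components are non-isomorphic (different sizes), so Aut(G) = Aut(C_5) × Aut(C_3) = D_5 × D_3 of order 10·6 = 60.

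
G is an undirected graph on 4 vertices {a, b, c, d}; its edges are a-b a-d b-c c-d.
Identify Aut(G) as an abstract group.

D_4

G is 2-regular and connected on 4 vertices, i.e. the cycle C_4. The automorphisms of the 4-cycle are exactly the symmetries of a regular 4-gon: the dihedral group D_4, |D_4| = 8.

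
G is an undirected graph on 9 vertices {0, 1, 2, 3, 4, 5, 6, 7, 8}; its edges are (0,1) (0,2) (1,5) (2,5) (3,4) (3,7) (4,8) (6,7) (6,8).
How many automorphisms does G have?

80

G has two connected components, {3, 4, 6, 7, 8} and {0, 1, 2, 5}; each is 2-regular, so G = C_5 ⊔ C_4. The components are non-isomorphic (different sizes), so Aut(G) = Aut(C_4) × Aut(C_5) = D_4 × D_5 of order 8·10 = 80.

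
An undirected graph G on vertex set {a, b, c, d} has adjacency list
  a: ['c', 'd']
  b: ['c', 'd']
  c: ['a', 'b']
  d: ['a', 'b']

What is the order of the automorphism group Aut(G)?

8

G is 2-regular and bipartite with parts {c, d} and {a, b} (each part is independent and every cross-pair is an edge), so G = K_{2,2}. Aut(K_{2,2}) is the wreath product S_2 ≀ Z_2: permute within each part, then optionally swap the parts; |Aut| = 2·(2!)² = 8.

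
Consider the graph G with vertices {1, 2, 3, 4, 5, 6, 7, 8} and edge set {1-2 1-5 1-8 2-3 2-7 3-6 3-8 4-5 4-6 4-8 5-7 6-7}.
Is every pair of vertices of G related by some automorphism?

G is 3-regular and bipartite on 2^3 = 8 vertices with girth 4; it is the hypercube graph Q_3. Aut(Q_3) consists of the signed permutations of the 3 coordinate axes: 3! permutations times 2^3 sign flips, so |Aut| = 2^3·3! = 48. Under this action every vertex can be carried to every other, so G is vertex-transitive.

Yes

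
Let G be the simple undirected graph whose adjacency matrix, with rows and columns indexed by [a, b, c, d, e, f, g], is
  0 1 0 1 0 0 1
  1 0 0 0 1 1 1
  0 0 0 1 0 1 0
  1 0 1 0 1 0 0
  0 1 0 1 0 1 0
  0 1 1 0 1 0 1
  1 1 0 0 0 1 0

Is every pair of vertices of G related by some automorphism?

No

Vertex c is the only vertex of degree 2, so every automorphism fixes it; G is not vertex-transitive.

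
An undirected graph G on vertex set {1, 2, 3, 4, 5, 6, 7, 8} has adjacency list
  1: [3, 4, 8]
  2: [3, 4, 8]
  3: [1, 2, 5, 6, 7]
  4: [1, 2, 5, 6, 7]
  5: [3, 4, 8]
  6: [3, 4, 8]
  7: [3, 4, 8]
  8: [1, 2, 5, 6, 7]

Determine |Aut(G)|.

The vertices split by degree into {3, 4, 8} (degree 5) and {1, 2, 5, 6, 7} (degree 3); every edge runs between the two parts, so G is the complete bipartite graph K_{3,5}. The parts have unequal sizes, so no automorphism swaps them; each part is permuted independently, giving S_3 × S_5 of order 3!·5! = 720.

720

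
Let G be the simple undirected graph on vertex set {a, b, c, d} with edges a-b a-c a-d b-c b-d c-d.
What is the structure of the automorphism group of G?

All 4 vertices are pairwise adjacent: G = K_4. Every bijection on the vertex set is an automorphism of K_4; hence Aut(K_4) ≅ S_4, order 24.

S_4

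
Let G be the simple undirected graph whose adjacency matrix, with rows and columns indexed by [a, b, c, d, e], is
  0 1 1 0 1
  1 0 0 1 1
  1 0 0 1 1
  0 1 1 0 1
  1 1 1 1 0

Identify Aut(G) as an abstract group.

D_4

Vertex e is the unique vertex of degree 4; the remaining 4 vertices each have degree 3 and induce a cycle, so G is the wheel on 5 vertices with hub e. With the hub fixed, the remaining symmetry is that of the rim cycle C_4, giving the dihedral group D_4.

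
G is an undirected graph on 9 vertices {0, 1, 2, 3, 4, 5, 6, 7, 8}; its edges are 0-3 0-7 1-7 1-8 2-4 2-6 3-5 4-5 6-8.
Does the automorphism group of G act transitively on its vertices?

Yes

Every vertex has degree 2 and the graph is connected, so G is the 9-cycle C_9. C_9 has 9 rotations and 9 reflections, so Aut(C_9) ≅ D_9 of order 18. Under this action every vertex can be carried to every other, so G is vertex-transitive.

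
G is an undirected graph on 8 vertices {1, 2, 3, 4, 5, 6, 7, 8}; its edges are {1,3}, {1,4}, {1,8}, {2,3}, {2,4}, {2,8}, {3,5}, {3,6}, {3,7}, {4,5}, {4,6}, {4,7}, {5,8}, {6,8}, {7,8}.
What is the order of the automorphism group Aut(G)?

The vertices split by degree into {3, 4, 8} (degree 5) and {1, 2, 5, 6, 7} (degree 3); every edge runs between the two parts, so G is the complete bipartite graph K_{3,5}. The parts have unequal sizes, so no automorphism swaps them; each part is permuted independently, giving S_5 × S_3 of order 5!·3! = 720.

720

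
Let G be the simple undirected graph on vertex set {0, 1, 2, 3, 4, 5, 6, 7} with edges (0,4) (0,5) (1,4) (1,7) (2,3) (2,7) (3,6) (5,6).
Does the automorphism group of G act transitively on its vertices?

G is 2-regular and connected on 8 vertices, i.e. the cycle C_8. The automorphisms of the 8-cycle are exactly the symmetries of a regular 8-gon: the dihedral group D_8, |D_8| = 16. Under this action every vertex can be carried to every other, so G is vertex-transitive.

Yes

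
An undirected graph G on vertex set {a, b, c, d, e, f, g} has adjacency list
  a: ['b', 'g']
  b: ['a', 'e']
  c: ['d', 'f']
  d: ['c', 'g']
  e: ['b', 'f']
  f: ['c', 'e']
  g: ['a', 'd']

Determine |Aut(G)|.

G is 2-regular and connected on 7 vertices, i.e. the cycle C_7. C_7 has 7 rotations and 7 reflections, so Aut(C_7) ≅ D_7 of order 14.

14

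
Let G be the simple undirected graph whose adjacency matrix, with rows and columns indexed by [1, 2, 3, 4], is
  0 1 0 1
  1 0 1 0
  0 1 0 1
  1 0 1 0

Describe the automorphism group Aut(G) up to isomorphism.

the dihedral group of order 8

G is 2-regular and bipartite on 2^2 = 4 vertices with girth 4; it is the hypercube graph Q_2. Aut(Q_2) consists of the signed permutations of the 2 coordinate axes: 2! permutations times 2^2 sign flips, so |Aut| = 2^2·2! = 8.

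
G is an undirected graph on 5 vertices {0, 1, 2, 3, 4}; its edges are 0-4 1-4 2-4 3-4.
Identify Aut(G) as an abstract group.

Vertex 4 has degree 4 and every other vertex has degree 1, so G is the star K_{1,4} with centre 4. Any automorphism fixes the centre and permutes the 4 leaves freely, so Aut(G) ≅ S_4 of order 4! = 24.

the symmetric group on 4 letters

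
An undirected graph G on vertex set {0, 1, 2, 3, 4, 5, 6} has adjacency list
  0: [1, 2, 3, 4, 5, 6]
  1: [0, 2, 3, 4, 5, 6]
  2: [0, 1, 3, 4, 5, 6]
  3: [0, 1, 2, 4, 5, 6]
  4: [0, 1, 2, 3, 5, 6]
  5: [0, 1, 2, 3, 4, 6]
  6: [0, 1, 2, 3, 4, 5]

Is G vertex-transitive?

Yes

Every vertex has degree 6, so G is the complete graph K_7. Any permutation of the 7 vertices preserves K_7, so Aut(K_7) = S_7 of order 7! = 5040. This group acts transitively on the 7 vertices.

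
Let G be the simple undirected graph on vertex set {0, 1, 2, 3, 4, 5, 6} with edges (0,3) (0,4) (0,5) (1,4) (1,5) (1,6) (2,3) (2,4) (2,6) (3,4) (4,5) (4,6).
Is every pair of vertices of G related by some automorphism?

No

Vertex 4 is the only vertex of degree 6, so every automorphism fixes it; G is not vertex-transitive.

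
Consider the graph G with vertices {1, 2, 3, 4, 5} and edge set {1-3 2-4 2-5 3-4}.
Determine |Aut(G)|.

The degree sequence is [1, 2, 2, 2, 1]; the two degree-1 vertices 1 and 5 are the ends of a path, so G = P_5. A path has exactly one nontrivial symmetry — reversal — giving Aut(G) of order 2.

2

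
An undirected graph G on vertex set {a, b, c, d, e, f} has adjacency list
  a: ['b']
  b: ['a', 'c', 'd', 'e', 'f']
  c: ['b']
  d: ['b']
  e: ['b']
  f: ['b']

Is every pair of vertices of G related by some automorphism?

Vertex b is the only vertex of degree 5, so every automorphism fixes it; G is not vertex-transitive.

No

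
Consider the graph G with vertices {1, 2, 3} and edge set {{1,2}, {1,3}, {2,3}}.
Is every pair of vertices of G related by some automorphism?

Yes

Every vertex has degree 2, so G is the complete graph K_3. Any permutation of the 3 vertices preserves K_3, so Aut(K_3) = S_3 of order 3! = 6. Under this action every vertex can be carried to every other, so G is vertex-transitive.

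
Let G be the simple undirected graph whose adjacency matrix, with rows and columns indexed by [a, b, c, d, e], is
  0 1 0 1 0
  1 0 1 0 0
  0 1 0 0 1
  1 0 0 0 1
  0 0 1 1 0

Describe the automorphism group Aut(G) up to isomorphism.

Every vertex has degree 2 and the graph is connected, so G is the 5-cycle C_5. C_5 has 5 rotations and 5 reflections, so Aut(C_5) ≅ D_5 of order 10.

D_5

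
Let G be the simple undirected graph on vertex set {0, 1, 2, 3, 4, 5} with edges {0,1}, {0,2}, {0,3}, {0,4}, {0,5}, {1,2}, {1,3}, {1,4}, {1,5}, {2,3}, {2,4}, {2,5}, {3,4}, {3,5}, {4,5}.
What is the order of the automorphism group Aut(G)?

720

Every vertex has degree 5, so G is the complete graph K_6. Any permutation of the 6 vertices preserves K_6, so Aut(K_6) = S_6 of order 6! = 720.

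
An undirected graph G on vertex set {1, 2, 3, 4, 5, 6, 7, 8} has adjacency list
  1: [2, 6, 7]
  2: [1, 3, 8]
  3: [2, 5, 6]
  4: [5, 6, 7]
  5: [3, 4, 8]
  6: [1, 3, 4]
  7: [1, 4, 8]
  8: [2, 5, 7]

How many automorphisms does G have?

G is 3-regular and bipartite on 2^3 = 8 vertices with girth 4; it is the hypercube graph Q_3. Aut(Q_3) consists of the signed permutations of the 3 coordinate axes: 3! permutations times 2^3 sign flips, so |Aut| = 2^3·3! = 48.

48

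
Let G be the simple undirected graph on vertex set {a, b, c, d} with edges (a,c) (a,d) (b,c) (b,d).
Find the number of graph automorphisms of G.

G is 2-regular and bipartite on 2^2 = 4 vertices with girth 4; it is the hypercube graph Q_2. The symmetry group of the 2-cube is the hyperoctahedral group B_2 = Z_2 ≀ S_2, of order 2^2·2! = 8.

8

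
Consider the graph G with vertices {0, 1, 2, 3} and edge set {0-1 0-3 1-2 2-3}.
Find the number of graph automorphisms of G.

8

G is 2-regular and bipartite on 2^2 = 4 vertices with girth 4; it is the hypercube graph Q_2. The symmetry group of the 2-cube is the hyperoctahedral group B_2 = Z_2 ≀ S_2, of order 2^2·2! = 8.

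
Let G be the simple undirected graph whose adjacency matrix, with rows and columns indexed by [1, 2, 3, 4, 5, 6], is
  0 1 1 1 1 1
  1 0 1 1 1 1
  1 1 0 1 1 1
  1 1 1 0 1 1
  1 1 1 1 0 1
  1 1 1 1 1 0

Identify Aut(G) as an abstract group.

All 6 vertices are pairwise adjacent: G = K_6. Any permutation of the 6 vertices preserves K_6, so Aut(K_6) = S_6 of order 6! = 720.

the symmetric group on 6 letters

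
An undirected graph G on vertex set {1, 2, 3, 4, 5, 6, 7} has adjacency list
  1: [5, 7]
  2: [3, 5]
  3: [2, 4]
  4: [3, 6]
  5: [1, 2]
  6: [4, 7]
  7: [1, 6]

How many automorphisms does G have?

14

G is 2-regular and connected on 7 vertices, i.e. the cycle C_7. C_7 has 7 rotations and 7 reflections, so Aut(C_7) ≅ D_7 of order 14.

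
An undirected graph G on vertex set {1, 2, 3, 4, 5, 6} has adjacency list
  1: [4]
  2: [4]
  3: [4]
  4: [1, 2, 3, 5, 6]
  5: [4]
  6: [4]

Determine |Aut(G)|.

Vertex 4 has degree 5 and every other vertex has degree 1, so G is the star K_{1,5} with centre 4. The 5 leaves are pairwise interchangeable while the centre is fixed, giving Aut(G) = S_5.

120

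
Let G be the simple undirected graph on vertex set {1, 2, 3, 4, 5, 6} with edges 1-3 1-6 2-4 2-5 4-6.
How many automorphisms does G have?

2

The degree sequence is [2, 2, 1, 2, 1, 2]; the two degree-1 vertices 3 and 5 are the ends of a path, so G = P_6. A path has exactly one nontrivial symmetry — reversal — giving Aut(G) of order 2.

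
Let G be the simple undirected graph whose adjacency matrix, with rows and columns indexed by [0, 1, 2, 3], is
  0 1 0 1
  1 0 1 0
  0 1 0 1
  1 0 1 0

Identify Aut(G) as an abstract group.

G is 2-regular and bipartite on 2^2 = 4 vertices with girth 4; it is the hypercube graph Q_2. Aut(Q_2) consists of the signed permutations of the 2 coordinate axes: 2! permutations times 2^2 sign flips, so |Aut| = 2^2·2! = 8.

Z_2^2 ⋊ S_2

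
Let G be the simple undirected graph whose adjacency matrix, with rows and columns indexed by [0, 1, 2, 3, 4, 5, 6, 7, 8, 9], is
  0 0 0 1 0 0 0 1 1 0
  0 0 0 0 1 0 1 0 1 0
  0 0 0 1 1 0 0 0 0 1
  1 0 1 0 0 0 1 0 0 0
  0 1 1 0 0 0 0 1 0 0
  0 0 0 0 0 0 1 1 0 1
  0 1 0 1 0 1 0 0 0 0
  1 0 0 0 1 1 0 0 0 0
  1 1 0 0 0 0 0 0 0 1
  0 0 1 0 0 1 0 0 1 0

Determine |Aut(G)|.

G is 3-regular on 10 vertices with no triangles and no 4-cycles (girth 5): this is the Petersen graph. Viewing the Petersen graph as the Kneser graph K(5,2) — vertices are 2-subsets of {1,…,5}, edges join disjoint pairs — its automorphisms are exactly the permutations of the 5-element set, so Aut ≅ S_5 of order 120.

120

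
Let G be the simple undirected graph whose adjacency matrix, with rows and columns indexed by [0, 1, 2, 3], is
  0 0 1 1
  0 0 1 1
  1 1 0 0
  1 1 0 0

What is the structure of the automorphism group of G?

D_4

G is 2-regular and connected on 4 vertices, i.e. the cycle C_4. The automorphisms of the 4-cycle are exactly the symmetries of a regular 4-gon: the dihedral group D_4, |D_4| = 8.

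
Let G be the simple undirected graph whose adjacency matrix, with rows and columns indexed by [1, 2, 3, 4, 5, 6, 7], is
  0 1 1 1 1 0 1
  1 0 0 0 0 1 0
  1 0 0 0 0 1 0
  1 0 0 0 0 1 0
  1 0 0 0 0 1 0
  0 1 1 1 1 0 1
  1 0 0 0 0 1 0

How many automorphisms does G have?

The vertices split by degree into {1, 6} (degree 5) and {2, 3, 4, 5, 7} (degree 2); every edge runs between the two parts, so G is the complete bipartite graph K_{2,5}. The parts have unequal sizes, so no automorphism swaps them; each part is permuted independently, giving S_2 × S_5 of order 2!·5! = 240.

240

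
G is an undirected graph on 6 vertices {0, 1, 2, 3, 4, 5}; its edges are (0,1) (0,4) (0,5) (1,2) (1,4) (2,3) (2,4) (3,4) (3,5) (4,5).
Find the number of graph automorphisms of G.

10

Vertex 4 is the unique vertex of degree 5; the remaining 5 vertices each have degree 3 and induce a cycle, so G is the wheel on 6 vertices with hub 4. Every automorphism fixes the hub and acts on the rim 5-cycle, so Aut(G) ≅ Aut(C_5) = D_5 of order 10.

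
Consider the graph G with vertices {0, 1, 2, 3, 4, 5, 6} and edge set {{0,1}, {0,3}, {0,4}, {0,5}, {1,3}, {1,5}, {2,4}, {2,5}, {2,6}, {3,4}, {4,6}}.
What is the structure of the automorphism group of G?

The degree sequence is [4, 3, 3, 3, 4, 3, 2]. Checking the degree-preserving permutations of the vertex set shows that none except the identity preserves every edge, so Aut(G) is trivial.

the trivial group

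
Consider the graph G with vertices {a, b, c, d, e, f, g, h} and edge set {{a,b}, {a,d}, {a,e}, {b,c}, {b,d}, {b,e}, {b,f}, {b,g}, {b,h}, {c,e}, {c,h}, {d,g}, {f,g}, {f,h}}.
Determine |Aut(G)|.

Vertex b is the unique vertex of degree 7; the remaining 7 vertices each have degree 3 and induce a cycle, so G is the wheel on 8 vertices with hub b. Every automorphism fixes the hub and acts on the rim 7-cycle, so Aut(G) ≅ Aut(C_7) = D_7 of order 14.

14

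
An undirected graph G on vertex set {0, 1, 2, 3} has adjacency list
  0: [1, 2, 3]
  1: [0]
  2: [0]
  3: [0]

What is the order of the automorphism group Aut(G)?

6

Vertex 0 has degree 3 and every other vertex has degree 1, so G is the star K_{1,3} with centre 0. The 3 leaves are pairwise interchangeable while the centre is fixed, giving Aut(G) = S_3.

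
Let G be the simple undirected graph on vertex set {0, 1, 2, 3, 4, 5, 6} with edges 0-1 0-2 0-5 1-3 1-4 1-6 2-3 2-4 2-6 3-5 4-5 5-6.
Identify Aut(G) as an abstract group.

S_4 × S_3

The vertices split by degree into {1, 2, 5} (degree 4) and {0, 3, 4, 6} (degree 3); every edge runs between the two parts, so G is the complete bipartite graph K_{3,4}. Automorphisms preserve the bipartition setwise (since the parts differ in size) and act as S_4 × S_3 within it; |Aut| = 144.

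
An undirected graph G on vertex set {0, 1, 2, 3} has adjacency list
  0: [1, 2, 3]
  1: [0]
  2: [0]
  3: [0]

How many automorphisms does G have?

Vertex 0 has degree 3 and every other vertex has degree 1, so G is the star K_{1,3} with centre 0. The 3 leaves are pairwise interchangeable while the centre is fixed, giving Aut(G) = S_3.

6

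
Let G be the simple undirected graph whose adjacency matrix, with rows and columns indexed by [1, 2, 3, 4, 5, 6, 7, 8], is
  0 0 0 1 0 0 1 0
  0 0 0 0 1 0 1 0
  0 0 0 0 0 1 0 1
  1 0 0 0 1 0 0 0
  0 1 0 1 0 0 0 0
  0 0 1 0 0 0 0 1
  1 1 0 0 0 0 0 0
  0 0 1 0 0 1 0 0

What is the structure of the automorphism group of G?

G has two connected components, {1, 2, 4, 5, 7} and {3, 6, 8}; each is 2-regular, so G = C_5 ⊔ C_3. The components are non-isomorphic (different sizes), so Aut(G) = Aut(C_5) × Aut(C_3) = D_5 × D_3 of order 10·6 = 60.

D_5 × D_3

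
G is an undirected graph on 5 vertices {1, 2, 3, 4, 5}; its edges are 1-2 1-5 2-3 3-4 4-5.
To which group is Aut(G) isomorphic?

G is 2-regular and connected on 5 vertices, i.e. the cycle C_5. C_5 has 5 rotations and 5 reflections, so Aut(C_5) ≅ D_5 of order 10.

D_5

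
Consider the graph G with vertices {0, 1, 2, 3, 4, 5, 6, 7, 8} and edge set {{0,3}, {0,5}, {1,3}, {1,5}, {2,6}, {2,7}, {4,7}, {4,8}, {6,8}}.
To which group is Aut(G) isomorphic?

G has two connected components, {2, 4, 6, 7, 8} and {0, 1, 3, 5}; each is 2-regular, so G = C_5 ⊔ C_4. No automorphism exchanges components of different sizes, hence Aut(G) is the direct product D_5 × D_4, order 80.

D_5 × D_4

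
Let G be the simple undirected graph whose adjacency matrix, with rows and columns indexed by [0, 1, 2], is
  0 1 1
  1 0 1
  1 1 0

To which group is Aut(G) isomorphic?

Every vertex has degree 2, so G is the complete graph K_3. Every bijection on the vertex set is an automorphism of K_3; hence Aut(K_3) ≅ S_3, order 6.

the symmetric group on 3 letters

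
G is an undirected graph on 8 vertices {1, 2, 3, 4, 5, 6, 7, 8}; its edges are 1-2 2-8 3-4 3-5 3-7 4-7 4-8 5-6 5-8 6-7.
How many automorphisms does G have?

1

The degree sequence is [1, 2, 3, 3, 3, 2, 3, 3]. Checking the degree-preserving permutations of the vertex set shows that none except the identity preserves every edge, so Aut(G) is trivial.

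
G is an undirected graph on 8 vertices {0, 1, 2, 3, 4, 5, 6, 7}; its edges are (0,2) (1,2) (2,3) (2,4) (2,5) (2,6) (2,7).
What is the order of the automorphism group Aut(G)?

5040

Vertex 2 has degree 7 and every other vertex has degree 1, so G is the star K_{1,7} with centre 2. Any automorphism fixes the centre and permutes the 7 leaves freely, so Aut(G) ≅ S_7 of order 7! = 5040.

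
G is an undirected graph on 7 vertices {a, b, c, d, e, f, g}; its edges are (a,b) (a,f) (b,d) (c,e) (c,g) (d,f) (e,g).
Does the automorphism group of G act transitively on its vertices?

No

G has two connected components, {a, b, d, f} and {c, e, g}; each is 2-regular, so G = C_4 ⊔ C_3. The orbit of a under Aut(G) is {a, b, d, f}, which does not contain c, so G is not vertex-transitive.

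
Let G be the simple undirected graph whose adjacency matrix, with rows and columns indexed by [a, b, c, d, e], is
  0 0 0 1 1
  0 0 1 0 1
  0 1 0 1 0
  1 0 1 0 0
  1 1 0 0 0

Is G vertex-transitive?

Yes

Every vertex has degree 2 and the graph is connected, so G is the 5-cycle C_5. C_5 has 5 rotations and 5 reflections, so Aut(C_5) ≅ D_5 of order 10. Under this action every vertex can be carried to every other, so G is vertex-transitive.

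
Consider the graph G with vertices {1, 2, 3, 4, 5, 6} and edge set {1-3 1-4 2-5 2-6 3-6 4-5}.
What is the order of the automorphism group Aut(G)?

Every vertex has degree 2 and the graph is connected, so G is the 6-cycle C_6. The automorphisms of the 6-cycle are exactly the symmetries of a regular 6-gon: the dihedral group D_6, |D_6| = 12.

12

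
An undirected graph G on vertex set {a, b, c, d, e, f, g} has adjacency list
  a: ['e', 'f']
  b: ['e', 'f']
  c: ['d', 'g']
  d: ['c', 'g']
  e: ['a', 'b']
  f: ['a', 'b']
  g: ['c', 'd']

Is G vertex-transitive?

No

G has two connected components, {a, b, e, f} and {c, d, g}; each is 2-regular, so G = C_4 ⊔ C_3. The orbit of a under Aut(G) is {a, b, e, f}, which does not contain c, so G is not vertex-transitive.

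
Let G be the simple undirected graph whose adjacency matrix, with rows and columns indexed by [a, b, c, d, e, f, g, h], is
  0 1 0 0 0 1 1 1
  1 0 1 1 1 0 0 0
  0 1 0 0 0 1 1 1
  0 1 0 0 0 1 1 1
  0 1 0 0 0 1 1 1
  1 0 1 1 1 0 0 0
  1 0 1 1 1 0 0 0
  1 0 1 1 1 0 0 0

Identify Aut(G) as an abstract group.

G is 4-regular and bipartite with parts {a, c, d, e} and {b, f, g, h} (each part is independent and every cross-pair is an edge), so G = K_{4,4}. Each part can be permuted independently (S_4 × S_4) and the two equal-size parts can also be swapped, giving (S_4 × S_4) ⋊ Z_2 of order 2·(4!)² = 1152.

S_4 ≀ Z_2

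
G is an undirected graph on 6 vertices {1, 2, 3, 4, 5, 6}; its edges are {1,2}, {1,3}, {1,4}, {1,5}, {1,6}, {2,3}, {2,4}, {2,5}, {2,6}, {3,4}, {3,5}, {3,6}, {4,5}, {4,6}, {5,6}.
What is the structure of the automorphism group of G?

the symmetric group on 6 letters

All 6 vertices are pairwise adjacent: G = K_6. Any permutation of the 6 vertices preserves K_6, so Aut(K_6) = S_6 of order 6! = 720.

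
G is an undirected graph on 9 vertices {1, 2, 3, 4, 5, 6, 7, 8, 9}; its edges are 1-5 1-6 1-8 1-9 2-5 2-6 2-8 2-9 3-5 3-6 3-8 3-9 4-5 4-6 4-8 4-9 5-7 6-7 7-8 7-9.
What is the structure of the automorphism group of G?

S_5 × S_4

The vertices split by degree into {5, 6, 8, 9} (degree 5) and {1, 2, 3, 4, 7} (degree 4); every edge runs between the two parts, so G is the complete bipartite graph K_{4,5}. Automorphisms preserve the bipartition setwise (since the parts differ in size) and act as S_5 × S_4 within it; |Aut| = 2880.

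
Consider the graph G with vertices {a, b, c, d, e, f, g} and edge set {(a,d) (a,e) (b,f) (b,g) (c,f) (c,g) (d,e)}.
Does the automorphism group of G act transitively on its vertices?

No

G has two connected components, {b, c, f, g} and {a, d, e}; each is 2-regular, so G = C_4 ⊔ C_3. The orbit of a under Aut(G) is {a, d, e}, which does not contain b, so G is not vertex-transitive.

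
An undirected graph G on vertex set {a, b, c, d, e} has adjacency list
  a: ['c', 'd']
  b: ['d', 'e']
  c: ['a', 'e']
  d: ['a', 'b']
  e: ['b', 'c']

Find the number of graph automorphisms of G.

Every vertex has degree 2 and the graph is connected, so G is the 5-cycle C_5. The automorphisms of the 5-cycle are exactly the symmetries of a regular 5-gon: the dihedral group D_5, |D_5| = 10.

10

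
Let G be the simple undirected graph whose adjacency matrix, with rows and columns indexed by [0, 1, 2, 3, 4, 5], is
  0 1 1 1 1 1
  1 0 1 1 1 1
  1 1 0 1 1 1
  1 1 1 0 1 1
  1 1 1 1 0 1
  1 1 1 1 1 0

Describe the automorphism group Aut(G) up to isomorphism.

the symmetric group on 6 letters

Every vertex has degree 5, so G is the complete graph K_6. Any permutation of the 6 vertices preserves K_6, so Aut(K_6) = S_6 of order 6! = 720.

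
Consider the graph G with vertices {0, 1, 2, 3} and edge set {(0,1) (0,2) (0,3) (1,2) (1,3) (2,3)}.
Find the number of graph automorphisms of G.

24

All 4 vertices are pairwise adjacent: G = K_4. Every bijection on the vertex set is an automorphism of K_4; hence Aut(K_4) ≅ S_4, order 24.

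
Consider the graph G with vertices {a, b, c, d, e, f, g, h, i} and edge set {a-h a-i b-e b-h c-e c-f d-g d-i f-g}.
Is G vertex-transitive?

Yes

G is 2-regular and connected on 9 vertices, i.e. the cycle C_9. The automorphisms of the 9-cycle are exactly the symmetries of a regular 9-gon: the dihedral group D_9, |D_9| = 18. This group acts transitively on the 9 vertices.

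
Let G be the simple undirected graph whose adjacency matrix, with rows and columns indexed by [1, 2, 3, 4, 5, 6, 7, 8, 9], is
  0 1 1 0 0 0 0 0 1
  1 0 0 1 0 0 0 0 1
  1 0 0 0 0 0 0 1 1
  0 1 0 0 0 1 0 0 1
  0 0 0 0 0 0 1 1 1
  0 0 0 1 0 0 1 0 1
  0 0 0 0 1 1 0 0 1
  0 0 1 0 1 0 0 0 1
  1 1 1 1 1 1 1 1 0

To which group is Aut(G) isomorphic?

Vertex 9 is the unique vertex of degree 8; the remaining 8 vertices each have degree 3 and induce a cycle, so G is the wheel on 9 vertices with hub 9. With the hub fixed, the remaining symmetry is that of the rim cycle C_8, giving the dihedral group D_8.

the dihedral group of order 16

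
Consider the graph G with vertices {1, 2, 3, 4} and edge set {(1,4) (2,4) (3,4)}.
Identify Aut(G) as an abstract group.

S_3

Vertex 4 has degree 3 and every other vertex has degree 1, so G is the star K_{1,3} with centre 4. The 3 leaves are pairwise interchangeable while the centre is fixed, giving Aut(G) = S_3.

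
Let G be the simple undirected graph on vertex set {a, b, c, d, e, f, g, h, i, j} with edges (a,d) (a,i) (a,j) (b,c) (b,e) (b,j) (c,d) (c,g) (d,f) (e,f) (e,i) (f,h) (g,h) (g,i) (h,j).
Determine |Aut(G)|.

120

G is 3-regular on 10 vertices with no triangles and no 4-cycles (girth 5): this is the Petersen graph. Viewing the Petersen graph as the Kneser graph K(5,2) — vertices are 2-subsets of {1,…,5}, edges join disjoint pairs — its automorphisms are exactly the permutations of the 5-element set, so Aut ≅ S_5 of order 120.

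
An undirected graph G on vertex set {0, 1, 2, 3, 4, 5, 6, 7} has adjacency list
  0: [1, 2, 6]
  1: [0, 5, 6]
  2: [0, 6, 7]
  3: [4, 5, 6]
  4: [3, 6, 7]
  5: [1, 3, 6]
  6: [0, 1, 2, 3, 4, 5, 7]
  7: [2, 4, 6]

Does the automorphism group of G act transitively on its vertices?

No

Vertex 6 is the only vertex of degree 7, so every automorphism fixes it; G is not vertex-transitive.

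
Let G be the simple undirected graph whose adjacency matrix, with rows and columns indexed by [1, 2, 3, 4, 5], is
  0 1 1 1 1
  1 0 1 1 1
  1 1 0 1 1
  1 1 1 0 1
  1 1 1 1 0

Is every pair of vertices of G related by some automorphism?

Every vertex has degree 4, so G is the complete graph K_5. Every bijection on the vertex set is an automorphism of K_5; hence Aut(K_5) ≅ S_5, order 120. This group acts transitively on the 5 vertices.

Yes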